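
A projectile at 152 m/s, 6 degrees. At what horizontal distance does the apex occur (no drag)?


R = v0^2*sin(2*theta)/g = 152^2*sin(2*6°)/9.81 = 489.663 m
apex_dist = R/2 = 489.663/2 = 244.8 m

244.8 m


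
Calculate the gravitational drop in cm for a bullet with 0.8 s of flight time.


drop = 0.5*g*t^2 = 0.5*9.81*0.8^2 = 3.1392 m ≈ 313.9 cm

313.9 cm


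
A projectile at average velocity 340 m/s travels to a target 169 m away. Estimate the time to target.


t = d/v = 169/340 = 0.4971 s

0.4971 s


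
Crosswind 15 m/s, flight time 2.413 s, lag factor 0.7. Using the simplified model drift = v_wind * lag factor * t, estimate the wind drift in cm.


drift = v_wind * lag * t = 15 * 0.7 * 2.413 = 25.3365 m ≈ 2534 cm

2534 cm


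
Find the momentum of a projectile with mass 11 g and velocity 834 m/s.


p = m*v = 0.011*834 = 9.174 kg·m/s

9.174 kg·m/s


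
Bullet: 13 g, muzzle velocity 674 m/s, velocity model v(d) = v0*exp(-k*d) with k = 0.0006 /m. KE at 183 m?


v = v0*exp(-k*d) = 674*exp(-0.0006*183) = 603.913 m/s
E = 0.5*m*v^2 = 0.5*0.013*603.913^2 = 2371 J

2371 J


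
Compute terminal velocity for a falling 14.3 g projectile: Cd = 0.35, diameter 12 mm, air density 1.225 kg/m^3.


A = pi*(d/2)^2 = pi*(12/2000)^2 = 1.13097e-04 m^2
vt = sqrt(2mg/(Cd*rho*A)) = sqrt(2*0.0143*9.81/(0.35 * 1.225 * 1.13097e-04)) = 76.07 m/s

76.07 m/s


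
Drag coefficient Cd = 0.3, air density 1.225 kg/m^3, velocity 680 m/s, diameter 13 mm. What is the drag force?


A = pi*(d/2)^2 = pi*(13/2000)^2 = 1.32732e-04 m^2
Fd = 0.5*Cd*rho*A*v^2 = 0.5*0.3*1.225*1.32732e-04*680^2 = 11.28 N

11.28 N


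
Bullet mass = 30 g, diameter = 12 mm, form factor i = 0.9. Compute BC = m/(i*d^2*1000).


BC = m/(i*d^2*1000) = 30/(0.9 * 12^2 * 1000) = 0.0002315

0.0002315


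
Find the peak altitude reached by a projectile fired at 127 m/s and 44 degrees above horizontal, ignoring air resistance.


H = (v0*sin(theta))^2 / (2g) = (127*sin(44°))^2 / (2*9.81) = 396.7 m

396.7 m


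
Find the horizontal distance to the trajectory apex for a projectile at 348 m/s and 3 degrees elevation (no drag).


R = v0^2*sin(2*theta)/g = 348^2*sin(2*3°)/9.81 = 1290.4 m
apex_dist = R/2 = 1290.4/2 = 645.2 m

645.2 m


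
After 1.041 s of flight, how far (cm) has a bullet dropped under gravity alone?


drop = 0.5*g*t^2 = 0.5*9.81*1.041^2 = 5.31546 m ≈ 531.5 cm

531.5 cm


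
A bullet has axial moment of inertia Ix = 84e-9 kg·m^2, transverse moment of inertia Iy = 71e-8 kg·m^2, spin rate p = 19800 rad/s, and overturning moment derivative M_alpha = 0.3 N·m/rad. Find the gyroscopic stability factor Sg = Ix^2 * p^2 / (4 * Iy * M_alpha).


Sg = Ix^2 * p^2 / (4 * Iy * M_alpha) = (84e-9)^2 * 19800^2 / (4 * 71e-8 * 0.3) = 3.247

3.247


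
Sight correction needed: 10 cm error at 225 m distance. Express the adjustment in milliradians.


1 mrad subtends 1 cm per 10 m of range, so adj = error_cm / (dist_m / 10) = 10 / (225/10) = 0.4444 mrad

0.4444 mrad


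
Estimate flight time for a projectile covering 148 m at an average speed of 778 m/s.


t = d/v = 148/778 = 0.1902 s

0.1902 s


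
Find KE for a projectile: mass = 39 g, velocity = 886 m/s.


E = 0.5*m*v^2 = 0.5*0.039*886^2 = 15307 J

15307 J


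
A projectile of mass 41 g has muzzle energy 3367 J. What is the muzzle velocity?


v = sqrt(2*E/m) = sqrt(2*3367/0.041) = 405.3 m/s

405.3 m/s


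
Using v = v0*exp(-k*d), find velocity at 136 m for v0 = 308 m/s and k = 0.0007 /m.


v = v0*exp(-k*d) = 308*exp(-0.0007*136) = 280 m/s

280 m/s


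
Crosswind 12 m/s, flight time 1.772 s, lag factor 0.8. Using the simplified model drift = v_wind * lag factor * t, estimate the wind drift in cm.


drift = v_wind * lag * t = 12 * 0.8 * 1.772 = 17.0112 m ≈ 1701 cm

1701 cm


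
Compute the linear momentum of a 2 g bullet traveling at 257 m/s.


p = m*v = 0.002*257 = 0.514 kg·m/s

0.514 kg·m/s


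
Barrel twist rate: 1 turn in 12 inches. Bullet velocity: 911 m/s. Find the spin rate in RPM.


twist_m = 12*0.0254 = 0.3048 m
spin = v/twist = 911/0.3048 = 2988.845 rev/s
RPM = spin*60 = 2988.845*60 ≈ 179331 RPM

179331 RPM


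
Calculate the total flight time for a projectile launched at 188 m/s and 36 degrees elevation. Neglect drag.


T = 2*v0*sin(theta)/g = 2*188*sin(36°)/9.81 = 22.53 s

22.53 s


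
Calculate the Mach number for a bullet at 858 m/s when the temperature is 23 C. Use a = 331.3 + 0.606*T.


a = 331.3 + 0.606*(23) = 345.238 m/s
M = v/a = 858/345.238 = 2.485

2.485


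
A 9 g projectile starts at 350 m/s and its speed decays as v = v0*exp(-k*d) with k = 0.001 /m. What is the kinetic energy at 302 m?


v = v0*exp(-k*d) = 350*exp(-0.001*302) = 258.768 m/s
E = 0.5*m*v^2 = 0.5*0.009*258.768^2 = 301.3 J

301.3 J


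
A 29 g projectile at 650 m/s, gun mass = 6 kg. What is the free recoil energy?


v_r = m_p*v_p/m_gun = 0.029*650/6 = 3.14167 m/s, E_r = 0.5*m_gun*v_r^2 = 0.5*6*3.14167^2 = 29.61 J

29.61 J


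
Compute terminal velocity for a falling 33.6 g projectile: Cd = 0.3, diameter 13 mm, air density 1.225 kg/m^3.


A = pi*(d/2)^2 = pi*(13/2000)^2 = 1.32732e-04 m^2
vt = sqrt(2mg/(Cd*rho*A)) = sqrt(2*0.0336*9.81/(0.3 * 1.225 * 1.32732e-04)) = 116.3 m/s

116.3 m/s


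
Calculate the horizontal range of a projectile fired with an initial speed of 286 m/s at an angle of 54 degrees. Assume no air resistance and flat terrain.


R = v0^2 * sin(2*theta) / g = 286^2 * sin(2*54°) / 9.81 = 7930 m

7930 m


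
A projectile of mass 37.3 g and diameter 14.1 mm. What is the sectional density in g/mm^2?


SD = m/d^2 = 37.3/14.1^2 = 0.1876 g/mm^2

0.1876 g/mm^2


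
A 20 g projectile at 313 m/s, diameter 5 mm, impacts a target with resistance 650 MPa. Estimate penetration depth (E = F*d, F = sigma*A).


A = pi*(d/2)^2 = pi*(5/2)^2 = 19.635 mm^2
E = 0.5*m*v^2 = 0.5*0.02*313^2 = 979.69 J
depth = E/(sigma*A) = 979.69 J / (650 MPa * 19.635 mm^2) = 979.69/(650 * 19.635) m = 0.0767618 m ≈ 76.76 mm

76.76 mm


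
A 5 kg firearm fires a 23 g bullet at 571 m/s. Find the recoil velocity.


v_recoil = m_p * v_p / m_gun = 0.023 * 571 / 5 = 2.627 m/s

2.627 m/s


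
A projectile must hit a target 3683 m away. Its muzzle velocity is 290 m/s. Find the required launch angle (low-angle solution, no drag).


sin(2*theta) = R*g/v0^2 = 3683*9.81/290^2 = 0.42961, theta = arcsin(0.42961)/2 = 12.72°

12.72 degrees


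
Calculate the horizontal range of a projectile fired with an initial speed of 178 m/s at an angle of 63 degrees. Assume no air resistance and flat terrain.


R = v0^2 * sin(2*theta) / g = 178^2 * sin(2*63°) / 9.81 = 2613 m

2613 m


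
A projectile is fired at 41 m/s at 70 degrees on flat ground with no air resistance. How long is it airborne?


T = 2*v0*sin(theta)/g = 2*41*sin(70°)/9.81 = 7.855 s

7.855 s


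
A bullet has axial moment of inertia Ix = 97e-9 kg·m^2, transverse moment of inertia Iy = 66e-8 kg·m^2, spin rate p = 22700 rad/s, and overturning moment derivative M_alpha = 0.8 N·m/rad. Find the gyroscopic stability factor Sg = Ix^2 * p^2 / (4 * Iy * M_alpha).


Sg = Ix^2 * p^2 / (4 * Iy * M_alpha) = (97e-9)^2 * 22700^2 / (4 * 66e-8 * 0.8) = 2.296

2.296


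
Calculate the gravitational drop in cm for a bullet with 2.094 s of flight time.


drop = 0.5*g*t^2 = 0.5*9.81*2.094^2 = 21.5076 m ≈ 2151 cm

2151 cm


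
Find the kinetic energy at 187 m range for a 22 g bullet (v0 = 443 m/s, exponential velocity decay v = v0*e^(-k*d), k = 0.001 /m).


v = v0*exp(-k*d) = 443*exp(-0.001*187) = 367.444 m/s
E = 0.5*m*v^2 = 0.5*0.022*367.444^2 = 1485 J

1485 J


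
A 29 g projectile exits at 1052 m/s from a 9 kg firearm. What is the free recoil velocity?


v_recoil = m_p * v_p / m_gun = 0.029 * 1052 / 9 = 3.39 m/s

3.39 m/s


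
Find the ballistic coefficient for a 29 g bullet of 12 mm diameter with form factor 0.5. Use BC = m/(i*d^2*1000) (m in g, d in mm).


BC = m/(i*d^2*1000) = 29/(0.5 * 12^2 * 1000) = 0.0004028

0.0004028


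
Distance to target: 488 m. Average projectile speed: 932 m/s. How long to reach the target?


t = d/v = 488/932 = 0.5236 s

0.5236 s


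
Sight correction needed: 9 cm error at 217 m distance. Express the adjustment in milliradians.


1 mrad subtends 1 cm per 10 m of range, so adj = error_cm / (dist_m / 10) = 9 / (217/10) = 0.4147 mrad

0.4147 mrad


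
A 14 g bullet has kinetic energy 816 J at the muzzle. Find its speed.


v = sqrt(2*E/m) = sqrt(2*816/0.014) = 341.4 m/s

341.4 m/s


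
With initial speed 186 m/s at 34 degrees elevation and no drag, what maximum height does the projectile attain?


H = (v0*sin(theta))^2 / (2g) = (186*sin(34°))^2 / (2*9.81) = 551.4 m

551.4 m


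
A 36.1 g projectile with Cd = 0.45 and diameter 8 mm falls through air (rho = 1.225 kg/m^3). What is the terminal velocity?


A = pi*(d/2)^2 = pi*(8/2000)^2 = 5.02655e-05 m^2
vt = sqrt(2mg/(Cd*rho*A)) = sqrt(2*0.0361*9.81/(0.45 * 1.225 * 5.02655e-05)) = 159.9 m/s

159.9 m/s


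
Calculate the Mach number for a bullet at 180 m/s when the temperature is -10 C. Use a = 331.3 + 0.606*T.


a = 331.3 + 0.606*(-10) = 325.24 m/s
M = v/a = 180/325.24 = 0.5534

0.5534


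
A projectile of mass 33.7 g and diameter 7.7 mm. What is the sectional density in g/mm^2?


SD = m/d^2 = 33.7/7.7^2 = 0.5684 g/mm^2

0.5684 g/mm^2


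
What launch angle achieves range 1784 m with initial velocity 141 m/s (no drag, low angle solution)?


sin(2*theta) = R*g/v0^2 = 1784*9.81/141^2 = 0.88029, theta = arcsin(0.88029)/2 = 30.84°

30.84 degrees


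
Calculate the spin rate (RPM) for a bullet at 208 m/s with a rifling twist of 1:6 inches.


twist_m = 6*0.0254 = 0.1524 m
spin = v/twist = 208/0.1524 = 1364.829 rev/s
RPM = spin*60 = 1364.829*60 ≈ 81890 RPM

81890 RPM


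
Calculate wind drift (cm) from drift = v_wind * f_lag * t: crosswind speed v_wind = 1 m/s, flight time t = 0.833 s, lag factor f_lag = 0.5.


drift = v_wind * lag * t = 1 * 0.5 * 0.833 = 0.4165 m ≈ 41.65 cm

41.65 cm


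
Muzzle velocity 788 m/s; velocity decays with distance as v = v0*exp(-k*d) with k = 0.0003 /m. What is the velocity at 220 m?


v = v0*exp(-k*d) = 788*exp(-0.0003*220) = 737.7 m/s

737.7 m/s


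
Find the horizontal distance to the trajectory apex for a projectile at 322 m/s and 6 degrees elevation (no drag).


R = v0^2*sin(2*theta)/g = 322^2*sin(2*6°)/9.81 = 2197.46 m
apex_dist = R/2 = 2197.46/2 = 1099 m

1099 m


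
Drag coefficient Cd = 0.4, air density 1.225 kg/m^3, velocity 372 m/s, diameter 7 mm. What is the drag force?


A = pi*(d/2)^2 = pi*(7/2000)^2 = 3.84845e-05 m^2
Fd = 0.5*Cd*rho*A*v^2 = 0.5*0.4*1.225*3.84845e-05*372^2 = 1.305 N

1.305 N


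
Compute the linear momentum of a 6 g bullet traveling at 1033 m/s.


p = m*v = 0.006*1033 = 6.198 kg·m/s

6.198 kg·m/s


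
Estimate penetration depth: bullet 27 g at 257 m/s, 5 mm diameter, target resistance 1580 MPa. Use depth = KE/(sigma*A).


A = pi*(d/2)^2 = pi*(5/2)^2 = 19.635 mm^2
E = 0.5*m*v^2 = 0.5*0.027*257^2 = 891.662 J
depth = E/(sigma*A) = 891.662 J / (1580 MPa * 19.635 mm^2) = 891.662/(1580 * 19.635) m = 0.0287417 m ≈ 28.74 mm

28.74 mm


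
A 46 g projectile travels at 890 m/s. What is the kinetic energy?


E = 0.5*m*v^2 = 0.5*0.046*890^2 = 18218 J

18218 J


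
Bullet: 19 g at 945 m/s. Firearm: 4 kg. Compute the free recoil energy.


v_r = m_p*v_p/m_gun = 0.019*945/4 = 4.48875 m/s, E_r = 0.5*m_gun*v_r^2 = 0.5*4*4.48875^2 = 40.3 J

40.3 J


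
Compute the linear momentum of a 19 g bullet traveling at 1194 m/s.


p = m*v = 0.019*1194 = 22.69 kg·m/s

22.69 kg·m/s


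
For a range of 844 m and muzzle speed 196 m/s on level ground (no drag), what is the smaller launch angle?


sin(2*theta) = R*g/v0^2 = 844*9.81/196^2 = 0.215526, theta = arcsin(0.215526)/2 = 6.223°

6.223 degrees


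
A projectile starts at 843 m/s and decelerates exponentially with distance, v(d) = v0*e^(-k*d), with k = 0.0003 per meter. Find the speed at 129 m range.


v = v0*exp(-k*d) = 843*exp(-0.0003*129) = 811 m/s

811 m/s


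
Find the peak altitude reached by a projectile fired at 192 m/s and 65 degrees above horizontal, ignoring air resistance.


H = (v0*sin(theta))^2 / (2g) = (192*sin(65°))^2 / (2*9.81) = 1543 m

1543 m


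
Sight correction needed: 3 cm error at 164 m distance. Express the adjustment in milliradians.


1 mrad subtends 1 cm per 10 m of range, so adj = error_cm / (dist_m / 10) = 3 / (164/10) = 0.1829 mrad

0.1829 mrad


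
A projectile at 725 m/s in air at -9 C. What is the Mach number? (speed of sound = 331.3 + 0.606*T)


a = 331.3 + 0.606*(-9) = 325.846 m/s
M = v/a = 725/325.846 = 2.225

2.225


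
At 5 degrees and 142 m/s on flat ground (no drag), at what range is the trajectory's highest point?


R = v0^2*sin(2*theta)/g = 142^2*sin(2*5°)/9.81 = 356.926 m
apex_dist = R/2 = 356.926/2 = 178.5 m

178.5 m


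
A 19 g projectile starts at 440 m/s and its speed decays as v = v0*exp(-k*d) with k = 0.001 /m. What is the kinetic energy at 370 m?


v = v0*exp(-k*d) = 440*exp(-0.001*370) = 303.923 m/s
E = 0.5*m*v^2 = 0.5*0.019*303.923^2 = 877.5 J

877.5 J


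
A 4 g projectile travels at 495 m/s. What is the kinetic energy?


E = 0.5*m*v^2 = 0.5*0.004*495^2 = 490.1 J

490.1 J


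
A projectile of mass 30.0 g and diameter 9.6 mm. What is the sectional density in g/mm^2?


SD = m/d^2 = 30.0/9.6^2 = 0.3255 g/mm^2

0.3255 g/mm^2


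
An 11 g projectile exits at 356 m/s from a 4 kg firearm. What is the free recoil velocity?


v_recoil = m_p * v_p / m_gun = 0.011 * 356 / 4 = 0.979 m/s

0.979 m/s


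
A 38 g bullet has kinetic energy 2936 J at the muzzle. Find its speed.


v = sqrt(2*E/m) = sqrt(2*2936/0.038) = 393.1 m/s

393.1 m/s


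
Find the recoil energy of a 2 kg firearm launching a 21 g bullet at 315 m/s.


v_r = m_p*v_p/m_gun = 0.021*315/2 = 3.3075 m/s, E_r = 0.5*m_gun*v_r^2 = 0.5*2*3.3075^2 = 10.94 J

10.94 J


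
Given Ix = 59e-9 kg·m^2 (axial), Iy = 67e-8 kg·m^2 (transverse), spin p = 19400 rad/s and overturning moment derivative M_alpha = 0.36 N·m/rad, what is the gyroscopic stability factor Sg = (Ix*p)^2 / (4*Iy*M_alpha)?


Sg = Ix^2 * p^2 / (4 * Iy * M_alpha) = (59e-9)^2 * 19400^2 / (4 * 67e-8 * 0.36) = 1.358

1.358


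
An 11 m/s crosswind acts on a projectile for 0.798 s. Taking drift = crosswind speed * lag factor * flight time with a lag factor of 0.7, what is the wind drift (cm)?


drift = v_wind * lag * t = 11 * 0.7 * 0.798 = 6.1446 m ≈ 614.5 cm

614.5 cm


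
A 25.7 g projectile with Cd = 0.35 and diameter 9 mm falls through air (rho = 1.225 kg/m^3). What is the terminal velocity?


A = pi*(d/2)^2 = pi*(9/2000)^2 = 6.36173e-05 m^2
vt = sqrt(2mg/(Cd*rho*A)) = sqrt(2*0.0257*9.81/(0.35 * 1.225 * 6.36173e-05)) = 136 m/s

136 m/s


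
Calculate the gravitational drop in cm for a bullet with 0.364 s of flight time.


drop = 0.5*g*t^2 = 0.5*9.81*0.364^2 = 0.649893 m ≈ 64.99 cm

64.99 cm


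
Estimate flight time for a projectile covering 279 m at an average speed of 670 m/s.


t = d/v = 279/670 = 0.4164 s

0.4164 s


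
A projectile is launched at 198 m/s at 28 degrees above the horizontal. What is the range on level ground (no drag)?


R = v0^2 * sin(2*theta) / g = 198^2 * sin(2*28°) / 9.81 = 3313 m

3313 m


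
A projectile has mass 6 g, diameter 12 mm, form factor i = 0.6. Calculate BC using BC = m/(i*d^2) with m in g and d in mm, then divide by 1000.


BC = m/(i*d^2*1000) = 6/(0.6 * 12^2 * 1000) = 6.944e-05

6.944e-05


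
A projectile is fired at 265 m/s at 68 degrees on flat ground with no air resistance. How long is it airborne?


T = 2*v0*sin(theta)/g = 2*265*sin(68°)/9.81 = 50.09 s

50.09 s


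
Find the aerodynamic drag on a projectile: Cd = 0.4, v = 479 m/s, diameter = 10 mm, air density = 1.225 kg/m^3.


A = pi*(d/2)^2 = pi*(10/2000)^2 = 7.85398e-05 m^2
Fd = 0.5*Cd*rho*A*v^2 = 0.5*0.4*1.225*7.85398e-05*479^2 = 4.415 N

4.415 N


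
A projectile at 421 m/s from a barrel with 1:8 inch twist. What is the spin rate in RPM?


twist_m = 8*0.0254 = 0.2032 m
spin = v/twist = 421/0.2032 = 2071.85 rev/s
RPM = spin*60 = 2071.85*60 ≈ 124311 RPM

124311 RPM


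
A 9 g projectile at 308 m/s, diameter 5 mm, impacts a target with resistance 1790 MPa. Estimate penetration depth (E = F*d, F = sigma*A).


A = pi*(d/2)^2 = pi*(5/2)^2 = 19.635 mm^2
E = 0.5*m*v^2 = 0.5*0.009*308^2 = 426.888 J
depth = E/(sigma*A) = 426.888 J / (1790 MPa * 19.635 mm^2) = 426.888/(1790 * 19.635) m = 0.0121459 m ≈ 12.15 mm

12.15 mm


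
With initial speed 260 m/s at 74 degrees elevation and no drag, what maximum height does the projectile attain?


H = (v0*sin(theta))^2 / (2g) = (260*sin(74°))^2 / (2*9.81) = 3184 m

3184 m


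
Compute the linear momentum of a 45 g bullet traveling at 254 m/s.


p = m*v = 0.045*254 = 11.43 kg·m/s

11.43 kg·m/s


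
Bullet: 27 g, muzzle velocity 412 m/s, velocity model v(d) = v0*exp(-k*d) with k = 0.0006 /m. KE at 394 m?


v = v0*exp(-k*d) = 412*exp(-0.0006*394) = 325.26 m/s
E = 0.5*m*v^2 = 0.5*0.027*325.26^2 = 1428 J

1428 J


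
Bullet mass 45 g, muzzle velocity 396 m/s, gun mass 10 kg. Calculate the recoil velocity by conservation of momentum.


v_recoil = m_p * v_p / m_gun = 0.045 * 396 / 10 = 1.782 m/s

1.782 m/s


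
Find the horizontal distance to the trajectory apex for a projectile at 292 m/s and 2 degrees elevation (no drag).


R = v0^2*sin(2*theta)/g = 292^2*sin(2*2°)/9.81 = 606.291 m
apex_dist = R/2 = 606.291/2 = 303.1 m

303.1 m


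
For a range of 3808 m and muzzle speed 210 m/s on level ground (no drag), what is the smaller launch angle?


sin(2*theta) = R*g/v0^2 = 3808*9.81/210^2 = 0.847086, theta = arcsin(0.847086)/2 = 28.95°

28.95 degrees


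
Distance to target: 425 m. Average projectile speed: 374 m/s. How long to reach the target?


t = d/v = 425/374 = 1.136 s

1.136 s


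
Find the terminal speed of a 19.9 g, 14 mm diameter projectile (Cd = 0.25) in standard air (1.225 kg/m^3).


A = pi*(d/2)^2 = pi*(14/2000)^2 = 1.53938e-04 m^2
vt = sqrt(2mg/(Cd*rho*A)) = sqrt(2*0.0199*9.81/(0.25 * 1.225 * 1.53938e-04)) = 91 m/s

91 m/s


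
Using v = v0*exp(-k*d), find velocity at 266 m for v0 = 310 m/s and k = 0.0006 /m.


v = v0*exp(-k*d) = 310*exp(-0.0006*266) = 264.3 m/s

264.3 m/s


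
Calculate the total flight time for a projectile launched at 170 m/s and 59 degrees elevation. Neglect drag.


T = 2*v0*sin(theta)/g = 2*170*sin(59°)/9.81 = 29.71 s

29.71 s


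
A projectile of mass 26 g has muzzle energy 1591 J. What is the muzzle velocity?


v = sqrt(2*E/m) = sqrt(2*1591/0.026) = 349.8 m/s

349.8 m/s


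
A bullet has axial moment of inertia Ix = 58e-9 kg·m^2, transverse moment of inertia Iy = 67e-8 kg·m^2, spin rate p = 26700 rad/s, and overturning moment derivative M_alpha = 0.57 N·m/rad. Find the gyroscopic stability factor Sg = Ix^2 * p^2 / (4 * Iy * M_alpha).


Sg = Ix^2 * p^2 / (4 * Iy * M_alpha) = (58e-9)^2 * 26700^2 / (4 * 67e-8 * 0.57) = 1.57

1.57


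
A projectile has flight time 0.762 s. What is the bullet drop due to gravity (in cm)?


drop = 0.5*g*t^2 = 0.5*9.81*0.762^2 = 2.84806 m ≈ 284.8 cm

284.8 cm


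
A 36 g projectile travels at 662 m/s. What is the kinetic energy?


E = 0.5*m*v^2 = 0.5*0.036*662^2 = 7888 J

7888 J


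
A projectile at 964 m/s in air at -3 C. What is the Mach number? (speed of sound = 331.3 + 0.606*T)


a = 331.3 + 0.606*(-3) = 329.482 m/s
M = v/a = 964/329.482 = 2.926

2.926


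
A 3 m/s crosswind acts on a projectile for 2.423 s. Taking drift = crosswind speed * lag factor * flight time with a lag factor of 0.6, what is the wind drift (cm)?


drift = v_wind * lag * t = 3 * 0.6 * 2.423 = 4.3614 m ≈ 436.1 cm

436.1 cm


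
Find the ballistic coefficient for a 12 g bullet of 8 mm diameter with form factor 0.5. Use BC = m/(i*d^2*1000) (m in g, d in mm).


BC = m/(i*d^2*1000) = 12/(0.5 * 8^2 * 1000) = 0.000375

0.000375


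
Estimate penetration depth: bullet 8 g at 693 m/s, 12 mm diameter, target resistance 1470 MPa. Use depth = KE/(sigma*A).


A = pi*(d/2)^2 = pi*(12/2)^2 = 113.097 mm^2
E = 0.5*m*v^2 = 0.5*0.008*693^2 = 1921 J
depth = E/(sigma*A) = 1921 J / (1470 MPa * 113.097 mm^2) = 1921/(1470 * 113.097) m = 0.0115546 m ≈ 11.55 mm

11.55 mm


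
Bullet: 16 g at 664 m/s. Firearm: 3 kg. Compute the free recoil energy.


v_r = m_p*v_p/m_gun = 0.016*664/3 = 3.54133 m/s, E_r = 0.5*m_gun*v_r^2 = 0.5*3*3.54133^2 = 18.81 J

18.81 J


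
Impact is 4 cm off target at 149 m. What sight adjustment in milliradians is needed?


1 mrad subtends 1 cm per 10 m of range, so adj = error_cm / (dist_m / 10) = 4 / (149/10) = 0.2685 mrad

0.2685 mrad


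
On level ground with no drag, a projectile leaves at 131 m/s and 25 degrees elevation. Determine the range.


R = v0^2 * sin(2*theta) / g = 131^2 * sin(2*25°) / 9.81 = 1340 m

1340 m


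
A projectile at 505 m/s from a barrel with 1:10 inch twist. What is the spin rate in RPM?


twist_m = 10*0.0254 = 0.254 m
spin = v/twist = 505/0.254 = 1988.189 rev/s
RPM = spin*60 = 1988.189*60 ≈ 119291 RPM

119291 RPM


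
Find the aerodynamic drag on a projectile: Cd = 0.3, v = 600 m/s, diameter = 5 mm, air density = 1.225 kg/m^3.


A = pi*(d/2)^2 = pi*(5/2000)^2 = 1.96350e-05 m^2
Fd = 0.5*Cd*rho*A*v^2 = 0.5*0.3*1.225*1.96350e-05*600^2 = 1.299 N

1.299 N


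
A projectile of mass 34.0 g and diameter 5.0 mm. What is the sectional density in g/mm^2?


SD = m/d^2 = 34.0/5.0^2 = 1.36 g/mm^2

1.36 g/mm^2


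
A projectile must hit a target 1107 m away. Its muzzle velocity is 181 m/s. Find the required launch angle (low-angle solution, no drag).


sin(2*theta) = R*g/v0^2 = 1107*9.81/181^2 = 0.331482, theta = arcsin(0.331482)/2 = 9.679°

9.679 degrees


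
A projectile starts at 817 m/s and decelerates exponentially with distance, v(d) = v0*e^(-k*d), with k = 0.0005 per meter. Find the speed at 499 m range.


v = v0*exp(-k*d) = 817*exp(-0.0005*499) = 636.6 m/s

636.6 m/s


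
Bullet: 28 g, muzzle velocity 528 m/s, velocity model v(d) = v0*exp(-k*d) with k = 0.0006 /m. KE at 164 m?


v = v0*exp(-k*d) = 528*exp(-0.0006*164) = 478.519 m/s
E = 0.5*m*v^2 = 0.5*0.028*478.519^2 = 3206 J

3206 J


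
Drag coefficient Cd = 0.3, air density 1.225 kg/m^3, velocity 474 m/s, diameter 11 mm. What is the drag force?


A = pi*(d/2)^2 = pi*(11/2000)^2 = 9.50332e-05 m^2
Fd = 0.5*Cd*rho*A*v^2 = 0.5*0.3*1.225*9.50332e-05*474^2 = 3.923 N

3.923 N


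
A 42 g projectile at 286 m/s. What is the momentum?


p = m*v = 0.042*286 = 12.01 kg·m/s

12.01 kg·m/s


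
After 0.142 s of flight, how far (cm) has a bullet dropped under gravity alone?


drop = 0.5*g*t^2 = 0.5*9.81*0.142^2 = 0.0989044 m ≈ 9.89 cm

9.89 cm


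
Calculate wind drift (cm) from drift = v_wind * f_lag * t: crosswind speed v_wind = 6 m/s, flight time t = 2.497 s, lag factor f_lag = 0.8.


drift = v_wind * lag * t = 6 * 0.8 * 2.497 = 11.9856 m ≈ 1199 cm

1199 cm


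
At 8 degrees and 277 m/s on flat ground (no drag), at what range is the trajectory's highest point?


R = v0^2*sin(2*theta)/g = 277^2*sin(2*8°)/9.81 = 2155.9 m
apex_dist = R/2 = 2155.9/2 = 1078 m

1078 m


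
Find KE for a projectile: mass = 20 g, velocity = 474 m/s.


E = 0.5*m*v^2 = 0.5*0.02*474^2 = 2247 J

2247 J


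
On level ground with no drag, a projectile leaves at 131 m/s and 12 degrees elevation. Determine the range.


R = v0^2 * sin(2*theta) / g = 131^2 * sin(2*12°) / 9.81 = 711.5 m

711.5 m


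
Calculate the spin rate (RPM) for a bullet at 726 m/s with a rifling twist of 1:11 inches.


twist_m = 11*0.0254 = 0.2794 m
spin = v/twist = 726/0.2794 = 2598.425 rev/s
RPM = spin*60 = 2598.425*60 ≈ 155906 RPM

155906 RPM


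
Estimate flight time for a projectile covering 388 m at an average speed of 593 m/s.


t = d/v = 388/593 = 0.6543 s

0.6543 s


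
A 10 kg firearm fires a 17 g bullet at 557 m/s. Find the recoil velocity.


v_recoil = m_p * v_p / m_gun = 0.017 * 557 / 10 = 0.9469 m/s

0.9469 m/s


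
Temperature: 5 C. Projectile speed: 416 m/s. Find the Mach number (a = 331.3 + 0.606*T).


a = 331.3 + 0.606*(5) = 334.33 m/s
M = v/a = 416/334.33 = 1.244

1.244


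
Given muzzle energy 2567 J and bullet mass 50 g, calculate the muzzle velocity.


v = sqrt(2*E/m) = sqrt(2*2567/0.05) = 320.4 m/s

320.4 m/s


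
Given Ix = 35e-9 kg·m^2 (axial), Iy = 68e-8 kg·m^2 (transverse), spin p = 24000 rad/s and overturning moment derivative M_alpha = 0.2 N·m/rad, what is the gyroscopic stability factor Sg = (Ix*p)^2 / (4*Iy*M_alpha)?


Sg = Ix^2 * p^2 / (4 * Iy * M_alpha) = (35e-9)^2 * 24000^2 / (4 * 68e-8 * 0.2) = 1.297

1.297


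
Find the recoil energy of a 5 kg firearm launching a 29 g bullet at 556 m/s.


v_r = m_p*v_p/m_gun = 0.029*556/5 = 3.2248 m/s, E_r = 0.5*m_gun*v_r^2 = 0.5*5*3.2248^2 = 26 J

26 J


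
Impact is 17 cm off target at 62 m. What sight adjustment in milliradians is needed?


1 mrad subtends 1 cm per 10 m of range, so adj = error_cm / (dist_m / 10) = 17 / (62/10) = 2.742 mrad

2.742 mrad


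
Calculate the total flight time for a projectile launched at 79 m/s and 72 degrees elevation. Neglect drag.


T = 2*v0*sin(theta)/g = 2*79*sin(72°)/9.81 = 15.32 s

15.32 s


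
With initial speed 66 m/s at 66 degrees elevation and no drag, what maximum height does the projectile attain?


H = (v0*sin(theta))^2 / (2g) = (66*sin(66°))^2 / (2*9.81) = 185.3 m

185.3 m


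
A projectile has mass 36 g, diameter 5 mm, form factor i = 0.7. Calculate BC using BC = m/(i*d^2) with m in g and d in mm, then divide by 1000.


BC = m/(i*d^2*1000) = 36/(0.7 * 5^2 * 1000) = 0.002057

0.002057


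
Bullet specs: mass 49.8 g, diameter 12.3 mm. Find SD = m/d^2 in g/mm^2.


SD = m/d^2 = 49.8/12.3^2 = 0.3292 g/mm^2

0.3292 g/mm^2


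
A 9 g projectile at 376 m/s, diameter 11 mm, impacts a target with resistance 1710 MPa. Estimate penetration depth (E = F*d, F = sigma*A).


A = pi*(d/2)^2 = pi*(11/2)^2 = 95.0332 mm^2
E = 0.5*m*v^2 = 0.5*0.009*376^2 = 636.192 J
depth = E/(sigma*A) = 636.192 J / (1710 MPa * 95.0332 mm^2) = 636.192/(1710 * 95.0332) m = 0.00391487 m ≈ 3.915 mm

3.915 mm


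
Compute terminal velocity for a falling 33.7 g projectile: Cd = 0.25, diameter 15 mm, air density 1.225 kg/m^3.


A = pi*(d/2)^2 = pi*(15/2000)^2 = 1.76715e-04 m^2
vt = sqrt(2mg/(Cd*rho*A)) = sqrt(2*0.0337*9.81/(0.25 * 1.225 * 1.76715e-04)) = 110.5 m/s

110.5 m/s


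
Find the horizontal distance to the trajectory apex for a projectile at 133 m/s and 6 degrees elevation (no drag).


R = v0^2*sin(2*theta)/g = 133^2*sin(2*6°)/9.81 = 374.898 m
apex_dist = R/2 = 374.898/2 = 187.4 m

187.4 m


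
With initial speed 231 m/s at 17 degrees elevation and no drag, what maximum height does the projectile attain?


H = (v0*sin(theta))^2 / (2g) = (231*sin(17°))^2 / (2*9.81) = 232.5 m

232.5 m


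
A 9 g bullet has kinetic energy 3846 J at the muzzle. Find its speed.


v = sqrt(2*E/m) = sqrt(2*3846/0.009) = 924.5 m/s

924.5 m/s


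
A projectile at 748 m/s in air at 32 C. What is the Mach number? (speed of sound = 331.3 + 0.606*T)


a = 331.3 + 0.606*(32) = 350.692 m/s
M = v/a = 748/350.692 = 2.133

2.133


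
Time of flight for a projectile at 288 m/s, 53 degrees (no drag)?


T = 2*v0*sin(theta)/g = 2*288*sin(53°)/9.81 = 46.89 s

46.89 s


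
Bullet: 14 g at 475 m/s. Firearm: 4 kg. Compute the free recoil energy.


v_r = m_p*v_p/m_gun = 0.014*475/4 = 1.6625 m/s, E_r = 0.5*m_gun*v_r^2 = 0.5*4*1.6625^2 = 5.528 J

5.528 J


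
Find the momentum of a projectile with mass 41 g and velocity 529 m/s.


p = m*v = 0.041*529 = 21.69 kg·m/s

21.69 kg·m/s


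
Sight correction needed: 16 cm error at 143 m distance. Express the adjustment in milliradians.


1 mrad subtends 1 cm per 10 m of range, so adj = error_cm / (dist_m / 10) = 16 / (143/10) = 1.119 mrad

1.119 mrad


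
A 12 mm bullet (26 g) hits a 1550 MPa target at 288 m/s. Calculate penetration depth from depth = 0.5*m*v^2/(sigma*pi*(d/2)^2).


A = pi*(d/2)^2 = pi*(12/2)^2 = 113.097 mm^2
E = 0.5*m*v^2 = 0.5*0.026*288^2 = 1078.27 J
depth = E/(sigma*A) = 1078.27 J / (1550 MPa * 113.097 mm^2) = 1078.27/(1550 * 113.097) m = 0.00615098 m ≈ 6.151 mm

6.151 mm


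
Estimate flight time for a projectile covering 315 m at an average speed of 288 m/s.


t = d/v = 315/288 = 1.094 s

1.094 s


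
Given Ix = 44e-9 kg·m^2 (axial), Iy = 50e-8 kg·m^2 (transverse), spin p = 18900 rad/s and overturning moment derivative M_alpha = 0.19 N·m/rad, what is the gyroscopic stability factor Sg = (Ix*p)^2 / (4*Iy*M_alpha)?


Sg = Ix^2 * p^2 / (4 * Iy * M_alpha) = (44e-9)^2 * 18900^2 / (4 * 50e-8 * 0.19) = 1.82

1.82


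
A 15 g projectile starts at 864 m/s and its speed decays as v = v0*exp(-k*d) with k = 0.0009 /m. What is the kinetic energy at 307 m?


v = v0*exp(-k*d) = 864*exp(-0.0009*307) = 655.418 m/s
E = 0.5*m*v^2 = 0.5*0.015*655.418^2 = 3222 J

3222 J


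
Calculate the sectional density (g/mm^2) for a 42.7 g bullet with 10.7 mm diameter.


SD = m/d^2 = 42.7/10.7^2 = 0.373 g/mm^2

0.373 g/mm^2


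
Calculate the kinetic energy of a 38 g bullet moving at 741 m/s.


E = 0.5*m*v^2 = 0.5*0.038*741^2 = 10433 J

10433 J


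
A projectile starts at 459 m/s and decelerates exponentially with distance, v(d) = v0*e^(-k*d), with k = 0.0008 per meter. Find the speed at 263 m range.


v = v0*exp(-k*d) = 459*exp(-0.0008*263) = 371.9 m/s

371.9 m/s


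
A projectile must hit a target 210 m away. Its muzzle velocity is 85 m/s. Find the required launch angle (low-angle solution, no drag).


sin(2*theta) = R*g/v0^2 = 210*9.81/85^2 = 0.285135, theta = arcsin(0.285135)/2 = 8.283°

8.283 degrees


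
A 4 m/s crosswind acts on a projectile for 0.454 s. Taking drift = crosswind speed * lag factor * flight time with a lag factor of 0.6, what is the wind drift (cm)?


drift = v_wind * lag * t = 4 * 0.6 * 0.454 = 1.0896 m ≈ 109 cm

109 cm


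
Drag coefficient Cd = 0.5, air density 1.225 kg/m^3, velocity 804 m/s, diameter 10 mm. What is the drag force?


A = pi*(d/2)^2 = pi*(10/2000)^2 = 7.85398e-05 m^2
Fd = 0.5*Cd*rho*A*v^2 = 0.5*0.5*1.225*7.85398e-05*804^2 = 15.55 N

15.55 N


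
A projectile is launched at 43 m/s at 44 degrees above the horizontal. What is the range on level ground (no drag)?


R = v0^2 * sin(2*theta) / g = 43^2 * sin(2*44°) / 9.81 = 188.4 m

188.4 m


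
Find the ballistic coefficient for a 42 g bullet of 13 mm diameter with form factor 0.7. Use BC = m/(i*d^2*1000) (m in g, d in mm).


BC = m/(i*d^2*1000) = 42/(0.7 * 13^2 * 1000) = 0.000355

0.000355


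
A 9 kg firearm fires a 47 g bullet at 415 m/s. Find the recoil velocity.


v_recoil = m_p * v_p / m_gun = 0.047 * 415 / 9 = 2.167 m/s

2.167 m/s


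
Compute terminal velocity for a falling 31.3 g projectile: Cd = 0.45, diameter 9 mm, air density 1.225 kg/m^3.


A = pi*(d/2)^2 = pi*(9/2000)^2 = 6.36173e-05 m^2
vt = sqrt(2mg/(Cd*rho*A)) = sqrt(2*0.0313*9.81/(0.45 * 1.225 * 6.36173e-05)) = 132.3 m/s

132.3 m/s


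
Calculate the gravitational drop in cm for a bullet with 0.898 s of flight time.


drop = 0.5*g*t^2 = 0.5*9.81*0.898^2 = 3.95541 m ≈ 395.5 cm

395.5 cm


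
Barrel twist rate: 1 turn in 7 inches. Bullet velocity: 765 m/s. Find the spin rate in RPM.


twist_m = 7*0.0254 = 0.1778 m
spin = v/twist = 765/0.1778 = 4302.587 rev/s
RPM = spin*60 = 4302.587*60 ≈ 258155 RPM

258155 RPM


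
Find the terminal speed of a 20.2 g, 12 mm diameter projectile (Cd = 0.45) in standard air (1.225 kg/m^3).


A = pi*(d/2)^2 = pi*(12/2000)^2 = 1.13097e-04 m^2
vt = sqrt(2mg/(Cd*rho*A)) = sqrt(2*0.0202*9.81/(0.45 * 1.225 * 1.13097e-04)) = 79.73 m/s

79.73 m/s


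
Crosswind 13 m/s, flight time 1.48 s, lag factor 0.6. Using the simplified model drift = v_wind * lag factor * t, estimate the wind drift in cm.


drift = v_wind * lag * t = 13 * 0.6 * 1.48 = 11.544 m ≈ 1154 cm

1154 cm


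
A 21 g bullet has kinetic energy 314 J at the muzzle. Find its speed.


v = sqrt(2*E/m) = sqrt(2*314/0.021) = 172.9 m/s

172.9 m/s


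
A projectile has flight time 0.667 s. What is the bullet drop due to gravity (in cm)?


drop = 0.5*g*t^2 = 0.5*9.81*0.667^2 = 2.18218 m ≈ 218.2 cm

218.2 cm


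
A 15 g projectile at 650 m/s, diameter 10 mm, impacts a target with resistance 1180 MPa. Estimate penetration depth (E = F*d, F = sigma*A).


A = pi*(d/2)^2 = pi*(10/2)^2 = 78.5398 mm^2
E = 0.5*m*v^2 = 0.5*0.015*650^2 = 3168.75 J
depth = E/(sigma*A) = 3168.75 J / (1180 MPa * 78.5398 mm^2) = 3168.75/(1180 * 78.5398) m = 0.0341913 m ≈ 34.19 mm

34.19 mm


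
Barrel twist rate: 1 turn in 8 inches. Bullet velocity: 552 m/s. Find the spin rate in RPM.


twist_m = 8*0.0254 = 0.2032 m
spin = v/twist = 552/0.2032 = 2716.535 rev/s
RPM = spin*60 = 2716.535*60 ≈ 162992 RPM

162992 RPM


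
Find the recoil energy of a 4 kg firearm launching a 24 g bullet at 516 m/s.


v_r = m_p*v_p/m_gun = 0.024*516/4 = 3.096 m/s, E_r = 0.5*m_gun*v_r^2 = 0.5*4*3.096^2 = 19.17 J

19.17 J


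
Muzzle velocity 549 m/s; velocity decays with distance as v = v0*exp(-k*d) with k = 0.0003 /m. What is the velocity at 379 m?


v = v0*exp(-k*d) = 549*exp(-0.0003*379) = 490 m/s

490 m/s


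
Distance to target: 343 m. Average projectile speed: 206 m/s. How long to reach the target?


t = d/v = 343/206 = 1.665 s

1.665 s


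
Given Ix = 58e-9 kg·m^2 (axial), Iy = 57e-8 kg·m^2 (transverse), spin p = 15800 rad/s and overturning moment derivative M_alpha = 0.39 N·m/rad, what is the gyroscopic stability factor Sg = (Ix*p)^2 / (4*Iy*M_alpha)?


Sg = Ix^2 * p^2 / (4 * Iy * M_alpha) = (58e-9)^2 * 15800^2 / (4 * 57e-8 * 0.39) = 0.9444

0.9444


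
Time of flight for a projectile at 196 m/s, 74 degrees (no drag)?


T = 2*v0*sin(theta)/g = 2*196*sin(74°)/9.81 = 38.41 s

38.41 s


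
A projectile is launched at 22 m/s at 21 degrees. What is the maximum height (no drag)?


H = (v0*sin(theta))^2 / (2g) = (22*sin(21°))^2 / (2*9.81) = 3.168 m

3.168 m


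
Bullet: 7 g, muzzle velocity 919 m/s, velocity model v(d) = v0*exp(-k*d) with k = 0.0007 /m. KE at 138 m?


v = v0*exp(-k*d) = 919*exp(-0.0007*138) = 834.378 m/s
E = 0.5*m*v^2 = 0.5*0.007*834.378^2 = 2437 J

2437 J


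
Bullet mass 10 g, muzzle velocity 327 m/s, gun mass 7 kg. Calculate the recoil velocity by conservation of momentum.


v_recoil = m_p * v_p / m_gun = 0.01 * 327 / 7 = 0.4671 m/s

0.4671 m/s


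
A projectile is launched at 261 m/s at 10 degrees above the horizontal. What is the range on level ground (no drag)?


R = v0^2 * sin(2*theta) / g = 261^2 * sin(2*10°) / 9.81 = 2375 m

2375 m


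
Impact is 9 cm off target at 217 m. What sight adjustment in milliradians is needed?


1 mrad subtends 1 cm per 10 m of range, so adj = error_cm / (dist_m / 10) = 9 / (217/10) = 0.4147 mrad

0.4147 mrad


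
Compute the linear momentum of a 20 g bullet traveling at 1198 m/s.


p = m*v = 0.02*1198 = 23.96 kg·m/s

23.96 kg·m/s


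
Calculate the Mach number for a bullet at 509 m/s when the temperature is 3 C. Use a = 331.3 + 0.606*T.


a = 331.3 + 0.606*(3) = 333.118 m/s
M = v/a = 509/333.118 = 1.528

1.528


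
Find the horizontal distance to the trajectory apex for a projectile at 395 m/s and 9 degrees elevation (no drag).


R = v0^2*sin(2*theta)/g = 395^2*sin(2*9°)/9.81 = 4914.82 m
apex_dist = R/2 = 4914.82/2 = 2457 m

2457 m


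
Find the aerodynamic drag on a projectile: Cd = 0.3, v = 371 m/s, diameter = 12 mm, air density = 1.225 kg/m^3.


A = pi*(d/2)^2 = pi*(12/2000)^2 = 1.13097e-04 m^2
Fd = 0.5*Cd*rho*A*v^2 = 0.5*0.3*1.225*1.13097e-04*371^2 = 2.86 N

2.86 N


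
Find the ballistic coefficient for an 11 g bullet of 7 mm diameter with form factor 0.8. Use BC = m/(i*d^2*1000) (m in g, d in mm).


BC = m/(i*d^2*1000) = 11/(0.8 * 7^2 * 1000) = 0.0002806

0.0002806


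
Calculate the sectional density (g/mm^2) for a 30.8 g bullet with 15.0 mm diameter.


SD = m/d^2 = 30.8/15.0^2 = 0.1369 g/mm^2

0.1369 g/mm^2


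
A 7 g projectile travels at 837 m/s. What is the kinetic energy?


E = 0.5*m*v^2 = 0.5*0.007*837^2 = 2452 J

2452 J


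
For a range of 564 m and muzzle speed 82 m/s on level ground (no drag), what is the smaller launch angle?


sin(2*theta) = R*g/v0^2 = 564*9.81/82^2 = 0.822849, theta = arcsin(0.822849)/2 = 27.69°

27.69 degrees


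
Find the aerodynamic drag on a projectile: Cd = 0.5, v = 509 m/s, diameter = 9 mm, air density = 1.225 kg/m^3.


A = pi*(d/2)^2 = pi*(9/2000)^2 = 6.36173e-05 m^2
Fd = 0.5*Cd*rho*A*v^2 = 0.5*0.5*1.225*6.36173e-05*509^2 = 5.048 N

5.048 N


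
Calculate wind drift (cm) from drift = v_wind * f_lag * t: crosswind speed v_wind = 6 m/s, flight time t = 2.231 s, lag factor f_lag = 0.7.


drift = v_wind * lag * t = 6 * 0.7 * 2.231 = 9.3702 m ≈ 937 cm

937 cm


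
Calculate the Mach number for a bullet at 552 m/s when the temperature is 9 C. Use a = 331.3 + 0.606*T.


a = 331.3 + 0.606*(9) = 336.754 m/s
M = v/a = 552/336.754 = 1.639

1.639


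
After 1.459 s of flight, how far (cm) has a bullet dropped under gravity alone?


drop = 0.5*g*t^2 = 0.5*9.81*1.459^2 = 10.4412 m ≈ 1044 cm

1044 cm


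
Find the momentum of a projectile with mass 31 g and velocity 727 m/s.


p = m*v = 0.031*727 = 22.54 kg·m/s

22.54 kg·m/s


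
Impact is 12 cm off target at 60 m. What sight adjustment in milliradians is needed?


1 mrad subtends 1 cm per 10 m of range, so adj = error_cm / (dist_m / 10) = 12 / (60/10) = 2 mrad

2 mrad


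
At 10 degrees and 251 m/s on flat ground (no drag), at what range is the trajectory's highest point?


R = v0^2*sin(2*theta)/g = 251^2*sin(2*10°)/9.81 = 2196.49 m
apex_dist = R/2 = 2196.49/2 = 1098 m

1098 m


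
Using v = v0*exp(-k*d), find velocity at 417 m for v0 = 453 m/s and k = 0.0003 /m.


v = v0*exp(-k*d) = 453*exp(-0.0003*417) = 399.7 m/s

399.7 m/s


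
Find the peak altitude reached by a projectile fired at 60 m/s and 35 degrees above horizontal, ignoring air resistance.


H = (v0*sin(theta))^2 / (2g) = (60*sin(35°))^2 / (2*9.81) = 60.37 m

60.37 m


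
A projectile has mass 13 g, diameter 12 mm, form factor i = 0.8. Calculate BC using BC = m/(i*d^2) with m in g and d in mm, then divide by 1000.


BC = m/(i*d^2*1000) = 13/(0.8 * 12^2 * 1000) = 0.0001128

0.0001128


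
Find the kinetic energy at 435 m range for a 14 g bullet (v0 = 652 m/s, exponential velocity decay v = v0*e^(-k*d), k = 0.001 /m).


v = v0*exp(-k*d) = 652*exp(-0.001*435) = 422.017 m/s
E = 0.5*m*v^2 = 0.5*0.014*422.017^2 = 1247 J

1247 J


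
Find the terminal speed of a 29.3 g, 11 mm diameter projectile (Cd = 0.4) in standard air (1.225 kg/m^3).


A = pi*(d/2)^2 = pi*(11/2000)^2 = 9.50332e-05 m^2
vt = sqrt(2mg/(Cd*rho*A)) = sqrt(2*0.0293*9.81/(0.4 * 1.225 * 9.50332e-05)) = 111.1 m/s

111.1 m/s


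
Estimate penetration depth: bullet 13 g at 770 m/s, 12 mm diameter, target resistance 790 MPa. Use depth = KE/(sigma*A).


A = pi*(d/2)^2 = pi*(12/2)^2 = 113.097 mm^2
E = 0.5*m*v^2 = 0.5*0.013*770^2 = 3853.85 J
depth = E/(sigma*A) = 3853.85 J / (790 MPa * 113.097 mm^2) = 3853.85/(790 * 113.097) m = 0.0431336 m ≈ 43.13 mm

43.13 mm


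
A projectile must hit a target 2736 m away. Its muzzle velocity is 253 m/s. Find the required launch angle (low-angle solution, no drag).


sin(2*theta) = R*g/v0^2 = 2736*9.81/253^2 = 0.419319, theta = arcsin(0.419319)/2 = 12.4°

12.4 degrees
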